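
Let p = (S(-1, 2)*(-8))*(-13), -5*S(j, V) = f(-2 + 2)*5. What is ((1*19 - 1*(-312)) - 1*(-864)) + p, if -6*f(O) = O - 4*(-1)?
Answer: 3793/3 ≈ 1264.3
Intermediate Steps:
f(O) = -2/3 - O/6 (f(O) = -(O - 4*(-1))/6 = -(O + 4)/6 = -(4 + O)/6 = -2/3 - O/6)
S(j, V) = 2/3 (S(j, V) = -(-2/3 - (-2 + 2)/6)*5/5 = -(-2/3 - 1/6*0)*5/5 = -(-2/3 + 0)*5/5 = -(-2)*5/15 = -1/5*(-10/3) = 2/3)
p = 208/3 (p = ((2/3)*(-8))*(-13) = -16/3*(-13) = 208/3 ≈ 69.333)
((1*19 - 1*(-312)) - 1*(-864)) + p = ((1*19 - 1*(-312)) - 1*(-864)) + 208/3 = ((19 + 312) + 864) + 208/3 = (331 + 864) + 208/3 = 1195 + 208/3 = 3793/3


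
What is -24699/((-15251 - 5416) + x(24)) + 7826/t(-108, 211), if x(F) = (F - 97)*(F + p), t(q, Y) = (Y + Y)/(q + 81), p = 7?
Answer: -2417365941/4838230 ≈ -499.64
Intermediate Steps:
t(q, Y) = 2*Y/(81 + q) (t(q, Y) = (2*Y)/(81 + q) = 2*Y/(81 + q))
x(F) = (-97 + F)*(7 + F) (x(F) = (F - 97)*(F + 7) = (-97 + F)*(7 + F))
-24699/((-15251 - 5416) + x(24)) + 7826/t(-108, 211) = -24699/((-15251 - 5416) + (-679 + 24² - 90*24)) + 7826/((2*211/(81 - 108))) = -24699/(-20667 + (-679 + 576 - 2160)) + 7826/((2*211/(-27))) = -24699/(-20667 - 2263) + 7826/((2*211*(-1/27))) = -24699/(-22930) + 7826/(-422/27) = -24699*(-1/22930) + 7826*(-27/422) = 24699/22930 - 105651/211 = -2417365941/4838230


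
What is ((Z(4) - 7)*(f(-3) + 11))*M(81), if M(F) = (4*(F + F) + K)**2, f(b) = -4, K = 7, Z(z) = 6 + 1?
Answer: 0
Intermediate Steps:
Z(z) = 7
M(F) = (7 + 8*F)**2 (M(F) = (4*(F + F) + 7)**2 = (4*(2*F) + 7)**2 = (8*F + 7)**2 = (7 + 8*F)**2)
((Z(4) - 7)*(f(-3) + 11))*M(81) = ((7 - 7)*(-4 + 11))*(7 + 8*81)**2 = (0*7)*(7 + 648)**2 = 0*655**2 = 0*429025 = 0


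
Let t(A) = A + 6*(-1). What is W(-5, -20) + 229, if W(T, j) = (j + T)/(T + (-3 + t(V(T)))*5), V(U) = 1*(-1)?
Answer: 2524/11 ≈ 229.45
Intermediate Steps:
V(U) = -1
t(A) = -6 + A (t(A) = A - 6 = -6 + A)
W(T, j) = (T + j)/(-50 + T) (W(T, j) = (j + T)/(T + (-3 + (-6 - 1))*5) = (T + j)/(T + (-3 - 7)*5) = (T + j)/(T - 10*5) = (T + j)/(T - 50) = (T + j)/(-50 + T))
W(-5, -20) + 229 = (-5 - 20)/(-50 - 5) + 229 = -25/(-55) + 229 = -1/55*(-25) + 229 = 5/11 + 229 = 2524/11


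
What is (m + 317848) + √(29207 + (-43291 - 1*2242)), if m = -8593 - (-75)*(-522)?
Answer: 270105 + 3*I*√1814 ≈ 2.7011e+5 + 127.77*I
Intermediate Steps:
m = -47743 (m = -8593 - 1*39150 = -8593 - 39150 = -47743)
(m + 317848) + √(29207 + (-43291 - 1*2242)) = (-47743 + 317848) + √(29207 + (-43291 - 1*2242)) = 270105 + √(29207 + (-43291 - 2242)) = 270105 + √(29207 - 45533) = 270105 + √(-16326) = 270105 + 3*I*√1814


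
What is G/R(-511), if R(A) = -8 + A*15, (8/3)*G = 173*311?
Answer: -161409/61384 ≈ -2.6295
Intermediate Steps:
G = 161409/8 (G = 3*(173*311)/8 = (3/8)*53803 = 161409/8 ≈ 20176.)
R(A) = -8 + 15*A
G/R(-511) = 161409/(8*(-8 + 15*(-511))) = 161409/(8*(-8 - 7665)) = (161409/8)/(-7673) = (161409/8)*(-1/7673) = -161409/61384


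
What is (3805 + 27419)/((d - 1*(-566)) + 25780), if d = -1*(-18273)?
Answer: 10408/14873 ≈ 0.69979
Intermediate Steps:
d = 18273
(3805 + 27419)/((d - 1*(-566)) + 25780) = (3805 + 27419)/((18273 - 1*(-566)) + 25780) = 31224/((18273 + 566) + 25780) = 31224/(18839 + 25780) = 31224/44619 = 31224*(1/44619) = 10408/14873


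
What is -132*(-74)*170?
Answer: 1660560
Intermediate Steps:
-132*(-74)*170 = 9768*170 = 1660560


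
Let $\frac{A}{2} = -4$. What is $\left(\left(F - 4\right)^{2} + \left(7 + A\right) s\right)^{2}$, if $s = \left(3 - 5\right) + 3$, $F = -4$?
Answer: $3969$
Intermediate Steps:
$A = -8$ ($A = 2 \left(-4\right) = -8$)
$s = 1$ ($s = -2 + 3 = 1$)
$\left(\left(F - 4\right)^{2} + \left(7 + A\right) s\right)^{2} = \left(\left(-4 - 4\right)^{2} + \left(7 - 8\right) 1\right)^{2} = \left(\left(-8\right)^{2} - 1\right)^{2} = \left(64 - 1\right)^{2} = 63^{2} = 3969$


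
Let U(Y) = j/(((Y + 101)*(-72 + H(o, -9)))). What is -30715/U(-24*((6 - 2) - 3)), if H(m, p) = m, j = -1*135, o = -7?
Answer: -37367869/27 ≈ -1.3840e+6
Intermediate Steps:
j = -135
U(Y) = -135/(-7979 - 79*Y) (U(Y) = -135*1/((-72 - 7)*(Y + 101)) = -135*(-1/(79*(101 + Y))) = -135/(-7979 - 79*Y))
-30715/U(-24*((6 - 2) - 3)) = -(49014997/27 - 3882376*((6 - 2) - 3)/9) = -(49014997/27 - 3882376*(4 - 3)/9) = -30715/(135/(79*(101 - 24*1))) = -30715/(135/(79*(101 - 24))) = -30715/((135/79)/77) = -30715/((135/79)*(1/77)) = -30715/135/6083 = -30715*6083/135 = -37367869/27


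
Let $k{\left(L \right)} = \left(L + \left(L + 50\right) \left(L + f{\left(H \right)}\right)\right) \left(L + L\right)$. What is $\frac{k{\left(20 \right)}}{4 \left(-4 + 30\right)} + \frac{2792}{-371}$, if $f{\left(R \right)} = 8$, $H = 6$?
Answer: $\frac{3636604}{4823} \approx 754.01$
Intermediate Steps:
$k{\left(L \right)} = 2 L \left(L + \left(8 + L\right) \left(50 + L\right)\right)$ ($k{\left(L \right)} = \left(L + \left(L + 50\right) \left(L + 8\right)\right) \left(L + L\right) = \left(L + \left(50 + L\right) \left(8 + L\right)\right) 2 L = \left(L + \left(8 + L\right) \left(50 + L\right)\right) 2 L = 2 L \left(L + \left(8 + L\right) \left(50 + L\right)\right)$)
$\frac{k{\left(20 \right)}}{4 \left(-4 + 30\right)} + \frac{2792}{-371} = \frac{2 \cdot 20 \left(400 + 20^{2} + 59 \cdot 20\right)}{4 \left(-4 + 30\right)} + \frac{2792}{-371} = \frac{2 \cdot 20 \left(400 + 400 + 1180\right)}{4 \cdot 26} + 2792 \left(- \frac{1}{371}\right) = \frac{2 \cdot 20 \cdot 1980}{104} - \frac{2792}{371} = 79200 \cdot \frac{1}{104} - \frac{2792}{371} = \frac{9900}{13} - \frac{2792}{371} = \frac{3636604}{4823}$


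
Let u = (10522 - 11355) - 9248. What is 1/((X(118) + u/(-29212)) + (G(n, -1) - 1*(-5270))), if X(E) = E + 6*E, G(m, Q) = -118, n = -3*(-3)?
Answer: 29212/174639417 ≈ 0.00016727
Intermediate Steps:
n = 9
u = -10081 (u = -833 - 9248 = -10081)
X(E) = 7*E
1/((X(118) + u/(-29212)) + (G(n, -1) - 1*(-5270))) = 1/((7*118 - 10081/(-29212)) + (-118 - 1*(-5270))) = 1/((826 - 10081*(-1/29212)) + (-118 + 5270)) = 1/((826 + 10081/29212) + 5152) = 1/(24139193/29212 + 5152) = 1/(174639417/29212) = 29212/174639417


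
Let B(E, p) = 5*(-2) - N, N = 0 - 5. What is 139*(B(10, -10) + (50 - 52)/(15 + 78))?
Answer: -64913/93 ≈ -697.99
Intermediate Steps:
N = -5
B(E, p) = -5 (B(E, p) = 5*(-2) - 1*(-5) = -10 + 5 = -5)
139*(B(10, -10) + (50 - 52)/(15 + 78)) = 139*(-5 + (50 - 52)/(15 + 78)) = 139*(-5 - 2/93) = 139*(-467/93) = -64913/93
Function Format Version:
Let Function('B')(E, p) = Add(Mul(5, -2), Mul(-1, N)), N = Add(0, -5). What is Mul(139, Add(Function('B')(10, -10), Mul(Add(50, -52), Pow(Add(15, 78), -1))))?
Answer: Rational(-64913, 93) ≈ -697.99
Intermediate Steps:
N = -5
Function('B')(E, p) = -5 (Function('B')(E, p) = Add(Mul(5, -2), Mul(-1, -5)) = Add(-10, 5) = -5)
Mul(139, Add(Function('B')(10, -10), Mul(Add(50, -52), Pow(Add(15, 78), -1)))) = Mul(139, Add(-5, Mul(Add(50, -52), Pow(Add(15, 78), -1)))) = Mul(139, Add(-5, Mul(-2, Pow(93, -1)))) = Mul(139, Add(-5, Mul(-2, Rational(1, 93)))) = Mul(139, Add(-5, Rational(-2, 93))) = Mul(139, Rational(-467, 93)) = Rational(-64913, 93)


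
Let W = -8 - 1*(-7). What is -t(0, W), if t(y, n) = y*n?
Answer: 0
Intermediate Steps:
W = -1 (W = -8 + 7 = -1)
t(y, n) = n*y
-t(0, W) = -(-1)*0 = -1*0 = 0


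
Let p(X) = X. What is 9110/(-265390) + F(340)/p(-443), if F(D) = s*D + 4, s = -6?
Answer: 53629831/11756777 ≈ 4.5616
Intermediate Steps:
F(D) = 4 - 6*D (F(D) = -6*D + 4 = 4 - 6*D)
9110/(-265390) + F(340)/p(-443) = 9110/(-265390) + (4 - 6*340)/(-443) = 9110*(-1/265390) + (4 - 2040)*(-1/443) = -911/26539 - 2036*(-1/443) = -911/26539 + 2036/443 = 53629831/11756777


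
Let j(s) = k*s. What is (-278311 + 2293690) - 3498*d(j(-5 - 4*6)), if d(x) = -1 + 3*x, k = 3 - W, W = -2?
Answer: 3540507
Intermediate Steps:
k = 5 (k = 3 - 1*(-2) = 3 + 2 = 5)
j(s) = 5*s
(-278311 + 2293690) - 3498*d(j(-5 - 4*6)) = (-278311 + 2293690) - 3498*(-1 + 3*(5*(-5 - 4*6))) = 2015379 - 3498*(-1 + 3*(5*(-5 - 24))) = 2015379 - 3498*(-1 + 3*(5*(-29))) = 2015379 - 3498*(-1 + 3*(-145)) = 2015379 - 3498*(-1 - 435) = 2015379 - 3498*(-436) = 2015379 + 1525128 = 3540507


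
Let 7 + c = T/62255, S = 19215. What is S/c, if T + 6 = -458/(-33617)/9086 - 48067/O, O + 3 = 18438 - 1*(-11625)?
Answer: -5491680891408243724500/2000647232425301597 ≈ -2745.0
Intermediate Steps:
O = 30060 (O = -3 + (18438 - 1*(-11625)) = -3 + (18438 + 11625) = -3 + 30063 = 30060)
T = -34885828491497/4590824251860 (T = -6 + (-458/(-33617)/9086 - 48067/30060) = -6 + (-458*(-1/33617)*(1/9086) - 48067*1/30060) = -6 + ((458/33617)*(1/9086) - 48067/30060) = -6 + (229/152722031 - 48067/30060) = -6 - 7340882980337/4590824251860 = -34885828491497/4590824251860 ≈ -7.5990)
c = -2000647232425301597/285801763799544300 (c = -7 - 34885828491497/4590824251860/62255 = -7 - 34885828491497/4590824251860*1/62255 = -7 - 34885828491497/285801763799544300 = -2000647232425301597/285801763799544300 ≈ -7.0001)
S/c = 19215/(-2000647232425301597/285801763799544300) = 19215*(-285801763799544300/2000647232425301597) = -5491680891408243724500/2000647232425301597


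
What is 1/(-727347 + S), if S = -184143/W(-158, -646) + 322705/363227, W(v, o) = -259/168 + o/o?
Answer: -4721951/1829235671768 ≈ -2.5814e-6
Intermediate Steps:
W(v, o) = -13/24 (W(v, o) = -259*1/168 + 1 = -37/24 + 1 = -13/24)
S = 1605261222229/4721951 (S = -184143/(-13/24) + 322705/363227 = -184143*(-24/13) + 322705*(1/363227) = 4419432/13 + 322705/363227 = 1605261222229/4721951 ≈ 3.3996e+5)
1/(-727347 + S) = 1/(-727347 + 1605261222229/4721951) = 1/(-1829235671768/4721951) = -4721951/1829235671768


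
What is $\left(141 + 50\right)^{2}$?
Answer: $36481$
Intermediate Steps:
$\left(141 + 50\right)^{2} = 191^{2} = 36481$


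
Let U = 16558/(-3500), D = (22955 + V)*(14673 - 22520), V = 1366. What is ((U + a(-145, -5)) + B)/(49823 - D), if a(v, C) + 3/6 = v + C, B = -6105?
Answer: -2738851/83517310625 ≈ -3.2794e-5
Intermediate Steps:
a(v, C) = -½ + C + v (a(v, C) = -½ + (v + C) = -½ + (C + v) = -½ + C + v)
D = -190846887 (D = (22955 + 1366)*(14673 - 22520) = 24321*(-7847) = -190846887)
U = -8279/1750 (U = 16558*(-1/3500) = -8279/1750 ≈ -4.7309)
((U + a(-145, -5)) + B)/(49823 - D) = ((-8279/1750 + (-½ - 5 - 145)) - 6105)/(49823 - 1*(-190846887)) = ((-8279/1750 - 301/2) - 6105)/(49823 + 190846887) = (-135827/875 - 6105)/190896710 = -5477702/875*1/190896710 = -2738851/83517310625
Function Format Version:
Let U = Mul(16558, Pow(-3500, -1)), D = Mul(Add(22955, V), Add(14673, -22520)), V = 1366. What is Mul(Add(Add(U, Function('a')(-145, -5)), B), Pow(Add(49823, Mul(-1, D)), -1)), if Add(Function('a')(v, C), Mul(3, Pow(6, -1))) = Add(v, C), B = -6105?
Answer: Rational(-2738851, 83517310625) ≈ -3.2794e-5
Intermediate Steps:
Function('a')(v, C) = Add(Rational(-1, 2), C, v) (Function('a')(v, C) = Add(Rational(-1, 2), Add(v, C)) = Add(Rational(-1, 2), Add(C, v)) = Add(Rational(-1, 2), C, v))
D = -190846887 (D = Mul(Add(22955, 1366), Add(14673, -22520)) = Mul(24321, -7847) = -190846887)
U = Rational(-8279, 1750) (U = Mul(16558, Rational(-1, 3500)) = Rational(-8279, 1750) ≈ -4.7309)
Mul(Add(Add(U, Function('a')(-145, -5)), B), Pow(Add(49823, Mul(-1, D)), -1)) = Mul(Add(Add(Rational(-8279, 1750), Add(Rational(-1, 2), -5, -145)), -6105), Pow(Add(49823, Mul(-1, -190846887)), -1)) = Mul(Add(Add(Rational(-8279, 1750), Rational(-301, 2)), -6105), Pow(Add(49823, 190846887), -1)) = Mul(Add(Rational(-135827, 875), -6105), Pow(190896710, -1)) = Mul(Rational(-5477702, 875), Rational(1, 190896710)) = Rational(-2738851, 83517310625)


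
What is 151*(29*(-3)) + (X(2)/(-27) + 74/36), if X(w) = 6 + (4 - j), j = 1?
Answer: -236435/18 ≈ -13135.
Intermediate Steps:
X(w) = 9 (X(w) = 6 + (4 - 1*1) = 6 + (4 - 1) = 6 + 3 = 9)
151*(29*(-3)) + (X(2)/(-27) + 74/36) = 151*(29*(-3)) + (9/(-27) + 74/36) = 151*(-87) + (9*(-1/27) + 74*(1/36)) = -13137 + (-⅓ + 37/18) = -13137 + 31/18 = -236435/18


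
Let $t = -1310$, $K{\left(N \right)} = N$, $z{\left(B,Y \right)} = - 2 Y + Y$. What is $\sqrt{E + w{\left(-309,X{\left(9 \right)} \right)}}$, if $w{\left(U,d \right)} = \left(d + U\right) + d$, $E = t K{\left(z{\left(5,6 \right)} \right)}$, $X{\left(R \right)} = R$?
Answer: $87$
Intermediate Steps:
$z{\left(B,Y \right)} = - Y$
$E = 7860$ ($E = - 1310 \left(\left(-1\right) 6\right) = \left(-1310\right) \left(-6\right) = 7860$)
$w{\left(U,d \right)} = U + 2 d$ ($w{\left(U,d \right)} = \left(U + d\right) + d = U + 2 d$)
$\sqrt{E + w{\left(-309,X{\left(9 \right)} \right)}} = \sqrt{7860 + \left(-309 + 2 \cdot 9\right)} = \sqrt{7860 + \left(-309 + 18\right)} = \sqrt{7860 - 291} = \sqrt{7569} = 87$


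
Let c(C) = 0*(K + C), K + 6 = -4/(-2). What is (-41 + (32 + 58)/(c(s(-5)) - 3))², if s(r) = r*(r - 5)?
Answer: 5041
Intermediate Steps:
K = -4 (K = -6 - 4/(-2) = -6 - 4*(-½) = -6 + 2 = -4)
s(r) = r*(-5 + r)
c(C) = 0 (c(C) = 0*(-4 + C) = 0)
(-41 + (32 + 58)/(c(s(-5)) - 3))² = (-41 + (32 + 58)/(0 - 3))² = (-41 + 90/(-3))² = (-41 + 90*(-⅓))² = (-41 - 30)² = (-71)² = 5041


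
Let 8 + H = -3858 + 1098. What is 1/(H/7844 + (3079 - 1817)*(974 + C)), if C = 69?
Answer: 1961/2581196934 ≈ 7.5972e-7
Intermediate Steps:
H = -2768 (H = -8 + (-3858 + 1098) = -8 - 2760 = -2768)
1/(H/7844 + (3079 - 1817)*(974 + C)) = 1/(-2768/7844 + (3079 - 1817)*(974 + 69)) = 1/(-2768*1/7844 + 1262*1043) = 1/(-692/1961 + 1316266) = 1/(2581196934/1961) = 1961/2581196934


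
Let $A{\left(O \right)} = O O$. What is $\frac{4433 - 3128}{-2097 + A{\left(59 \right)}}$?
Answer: $\frac{1305}{1384} \approx 0.94292$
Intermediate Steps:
$A{\left(O \right)} = O^{2}$
$\frac{4433 - 3128}{-2097 + A{\left(59 \right)}} = \frac{4433 - 3128}{-2097 + 59^{2}} = \frac{1305}{-2097 + 3481} = \frac{1305}{1384}$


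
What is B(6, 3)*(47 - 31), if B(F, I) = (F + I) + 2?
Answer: 176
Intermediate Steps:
B(F, I) = 2 + F + I
B(6, 3)*(47 - 31) = (2 + 6 + 3)*(47 - 31) = 11*16 = 176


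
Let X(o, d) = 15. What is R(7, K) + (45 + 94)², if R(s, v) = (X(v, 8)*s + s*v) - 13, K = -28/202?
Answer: 1960615/101 ≈ 19412.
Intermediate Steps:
K = -14/101 (K = -28*1/202 = -14/101 ≈ -0.13861)
R(s, v) = -13 + 15*s + s*v (R(s, v) = (15*s + s*v) - 13 = -13 + 15*s + s*v)
R(7, K) + (45 + 94)² = (-13 + 15*7 + 7*(-14/101)) + (45 + 94)² = (-13 + 105 - 98/101) + 139² = 9194/101 + 19321 = 1960615/101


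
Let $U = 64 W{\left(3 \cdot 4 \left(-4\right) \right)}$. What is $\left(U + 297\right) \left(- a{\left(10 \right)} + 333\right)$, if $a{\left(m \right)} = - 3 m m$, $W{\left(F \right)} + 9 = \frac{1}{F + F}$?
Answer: $-177029$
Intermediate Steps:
$W{\left(F \right)} = -9 + \frac{1}{2 F}$ ($W{\left(F \right)} = -9 + \frac{1}{F + F} = -9 + \frac{1}{2 F}$)
$a{\left(m \right)} = - 3 m^{2}$
$U = - \frac{1730}{3}$ ($U = 64 \left(-9 + \frac{1}{2 \cdot 3 \cdot 4 \left(-4\right)}\right) = 64 \left(-9 + \frac{1}{2 \cdot 12 \left(-4\right)}\right) = 64 \left(-9 + \frac{1}{2 \left(-48\right)}\right) = 64 \left(-9 + \frac{1}{2} \left(- \frac{1}{48}\right)\right) = 64 \left(-9 - \frac{1}{96}\right) = 64 \left(- \frac{865}{96}\right) = - \frac{1730}{3} \approx -576.67$)
$\left(U + 297\right) \left(- a{\left(10 \right)} + 333\right) = \left(- \frac{1730}{3} + 297\right) \left(- \left(-3\right) 10^{2} + 333\right) = - \frac{839 \left(- \left(-3\right) 100 + 333\right)}{3} = - \frac{839 \left(\left(-1\right) \left(-300\right) + 333\right)}{3} = - \frac{839 \left(300 + 333\right)}{3} = \left(- \frac{839}{3}\right) 633 = -177029$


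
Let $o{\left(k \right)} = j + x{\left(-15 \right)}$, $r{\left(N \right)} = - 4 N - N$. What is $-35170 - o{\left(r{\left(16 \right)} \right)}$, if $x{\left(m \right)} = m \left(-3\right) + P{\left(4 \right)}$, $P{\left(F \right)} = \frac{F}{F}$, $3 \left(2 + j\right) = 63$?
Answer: $-35235$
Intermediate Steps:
$j = 19$ ($j = -2 + \frac{1}{3} \cdot 63 = -2 + 21 = 19$)
$P{\left(F \right)} = 1$
$x{\left(m \right)} = 1 - 3 m$ ($x{\left(m \right)} = m \left(-3\right) + 1 = - 3 m + 1 = 1 - 3 m$)
$r{\left(N \right)} = - 5 N$
$o{\left(k \right)} = 65$ ($o{\left(k \right)} = 19 + \left(1 - -45\right) = 19 + \left(1 + 45\right) = 19 + 46 = 65$)
$-35170 - o{\left(r{\left(16 \right)} \right)} = -35170 - 65 = -35235$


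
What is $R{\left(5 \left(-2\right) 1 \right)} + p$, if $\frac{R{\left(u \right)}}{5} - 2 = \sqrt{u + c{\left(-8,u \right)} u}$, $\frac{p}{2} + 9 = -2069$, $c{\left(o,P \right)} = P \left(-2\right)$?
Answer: $-4146 + 5 i \sqrt{210} \approx -4146.0 + 72.457 i$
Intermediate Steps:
$c{\left(o,P \right)} = - 2 P$
$p = -4156$ ($p = -18 + 2 \left(-2069\right) = -18 - 4138 = -4156$)
$R{\left(u \right)} = 10 + 5 \sqrt{u - 2 u^{2}}$ ($R{\left(u \right)} = 10 + 5 \sqrt{u + - 2 u u} = 10 + 5 \sqrt{u - 2 u^{2}}$)
$R{\left(5 \left(-2\right) 1 \right)} + p = \left(10 + 5 \sqrt{5 \left(-2\right) 1 \left(1 - 2 \cdot 5 \left(-2\right) 1\right)}\right) - 4156 = \left(10 + 5 \sqrt{\left(-10\right) 1 \left(1 - 2 \left(\left(-10\right) 1\right)\right)}\right) - 4156 = \left(10 + 5 \sqrt{- 10 \left(1 - -20\right)}\right) - 4156 = \left(10 + 5 \sqrt{- 10 \left(1 + 20\right)}\right) - 4156 = \left(10 + 5 \sqrt{\left(-10\right) 21}\right) - 4156 = \left(10 + 5 \sqrt{-210}\right) - 4156 = \left(10 + 5 i \sqrt{210}\right) - 4156 = -4146 + 5 i \sqrt{210}$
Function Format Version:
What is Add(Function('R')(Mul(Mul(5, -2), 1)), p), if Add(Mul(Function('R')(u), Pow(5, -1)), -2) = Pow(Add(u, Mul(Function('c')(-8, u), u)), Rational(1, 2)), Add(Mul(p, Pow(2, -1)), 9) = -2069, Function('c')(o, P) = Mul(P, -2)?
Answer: Add(-4146, Mul(5, I, Pow(210, Rational(1, 2)))) ≈ Add(-4146.0, Mul(72.457, I))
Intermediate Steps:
Function('c')(o, P) = Mul(-2, P)
p = -4156 (p = Add(-18, Mul(2, -2069)) = Add(-18, -4138) = -4156)
Function('R')(u) = Add(10, Mul(5, Pow(Add(u, Mul(-2, Pow(u, 2))), Rational(1, 2)))) (Function('R')(u) = Add(10, Mul(5, Pow(Add(u, Mul(Mul(-2, u), u)), Rational(1, 2)))) = Add(10, Mul(5, Pow(Add(u, Mul(-2, Pow(u, 2))), Rational(1, 2)))))
Add(Function('R')(Mul(Mul(5, -2), 1)), p) = Add(Add(10, Mul(5, Pow(Mul(Mul(Mul(5, -2), 1), Add(1, Mul(-2, Mul(Mul(5, -2), 1)))), Rational(1, 2)))), -4156) = Add(Add(10, Mul(5, Pow(Mul(Mul(-10, 1), Add(1, Mul(-2, Mul(-10, 1)))), Rational(1, 2)))), -4156) = Add(Add(10, Mul(5, Pow(Mul(-10, Add(1, Mul(-2, -10))), Rational(1, 2)))), -4156) = Add(Add(10, Mul(5, Pow(Mul(-10, Add(1, 20)), Rational(1, 2)))), -4156) = Add(Add(10, Mul(5, Pow(Mul(-10, 21), Rational(1, 2)))), -4156) = Add(Add(10, Mul(5, Pow(-210, Rational(1, 2)))), -4156) = Add(Add(10, Mul(5, Mul(I, Pow(210, Rational(1, 2))))), -4156) = Add(Add(10, Mul(5, I, Pow(210, Rational(1, 2)))), -4156) = Add(-4146, Mul(5, I, Pow(210, Rational(1, 2))))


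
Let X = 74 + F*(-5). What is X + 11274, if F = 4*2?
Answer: 11308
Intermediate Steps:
F = 8
X = 34 (X = 74 + 8*(-5) = 74 - 40 = 34)
X + 11274 = 34 + 11274 = 11308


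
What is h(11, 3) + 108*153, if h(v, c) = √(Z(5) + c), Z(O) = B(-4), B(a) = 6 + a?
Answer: 16524 + √5 ≈ 16526.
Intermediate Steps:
Z(O) = 2 (Z(O) = 6 - 4 = 2)
h(v, c) = √(2 + c)
h(11, 3) + 108*153 = √(2 + 3) + 108*153 = √5 + 16524 = 16524 + √5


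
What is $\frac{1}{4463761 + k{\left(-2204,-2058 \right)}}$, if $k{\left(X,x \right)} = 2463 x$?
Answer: $- \frac{1}{605093} \approx -1.6526 \cdot 10^{-6}$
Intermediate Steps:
$\frac{1}{4463761 + k{\left(-2204,-2058 \right)}} = \frac{1}{4463761 + 2463 \left(-2058\right)} = \frac{1}{4463761 - 5068854} = \frac{1}{-605093} = - \frac{1}{605093}$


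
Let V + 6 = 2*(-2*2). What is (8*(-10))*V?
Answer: 1120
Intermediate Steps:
V = -14 (V = -6 + 2*(-2*2) = -6 + 2*(-4) = -6 - 8 = -14)
(8*(-10))*V = (8*(-10))*(-14) = -80*(-14) = 1120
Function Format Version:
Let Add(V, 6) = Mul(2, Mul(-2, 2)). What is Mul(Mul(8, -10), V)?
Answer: 1120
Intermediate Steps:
V = -14 (V = Add(-6, Mul(2, Mul(-2, 2))) = Add(-6, Mul(2, -4)) = Add(-6, -8) = -14)
Mul(Mul(8, -10), V) = Mul(Mul(8, -10), -14) = Mul(-80, -14) = 1120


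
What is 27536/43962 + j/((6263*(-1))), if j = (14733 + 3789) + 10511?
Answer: -551945389/137667003 ≈ -4.0093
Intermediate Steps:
j = 29033 (j = 18522 + 10511 = 29033)
27536/43962 + j/((6263*(-1))) = 27536/43962 + 29033/((6263*(-1))) = 27536*(1/43962) + 29033/(-6263) = 13768/21981 + 29033*(-1/6263) = 13768/21981 - 29033/6263 = -551945389/137667003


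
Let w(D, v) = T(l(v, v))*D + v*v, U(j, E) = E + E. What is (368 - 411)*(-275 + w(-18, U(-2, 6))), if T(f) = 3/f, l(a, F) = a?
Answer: 11653/2 ≈ 5826.5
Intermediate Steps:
U(j, E) = 2*E
w(D, v) = v² + 3*D/v (w(D, v) = (3/v)*D + v*v = 3*D/v + v² = v² + 3*D/v)
(368 - 411)*(-275 + w(-18, U(-2, 6))) = (368 - 411)*(-275 + ((2*6)³ + 3*(-18))/((2*6))) = -43*(-275 + (12³ - 54)/12) = -43*(-275 + (1728 - 54)/12) = -43*(-275 + (1/12)*1674) = -43*(-275 + 279/2) = -43*(-271/2) = 11653/2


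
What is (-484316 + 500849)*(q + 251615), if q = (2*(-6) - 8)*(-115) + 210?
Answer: 4201448625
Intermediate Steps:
q = 2510 (q = (-12 - 8)*(-115) + 210 = -20*(-115) + 210 = 2300 + 210 = 2510)
(-484316 + 500849)*(q + 251615) = (-484316 + 500849)*(2510 + 251615) = 16533*254125 = 4201448625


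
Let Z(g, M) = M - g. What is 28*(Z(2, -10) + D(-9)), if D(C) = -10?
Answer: -616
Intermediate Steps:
28*(Z(2, -10) + D(-9)) = 28*((-10 - 1*2) - 10) = 28*((-10 - 2) - 10) = 28*(-12 - 10) = 28*(-22) = -616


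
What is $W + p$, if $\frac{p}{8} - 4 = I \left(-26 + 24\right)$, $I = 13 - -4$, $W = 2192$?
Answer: $1952$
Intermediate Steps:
$I = 17$ ($I = 13 + 4 = 17$)
$p = -240$ ($p = 32 + 8 \cdot 17 \left(-26 + 24\right) = 32 + 8 \cdot 17 \left(-2\right) = 32 + 8 \left(-34\right) = 32 - 272 = -240$)
$W + p = 2192 - 240 = 1952$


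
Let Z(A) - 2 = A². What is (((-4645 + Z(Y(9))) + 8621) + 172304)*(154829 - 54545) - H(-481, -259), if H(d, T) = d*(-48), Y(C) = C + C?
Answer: 17710733016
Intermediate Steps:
Y(C) = 2*C
Z(A) = 2 + A²
H(d, T) = -48*d
(((-4645 + Z(Y(9))) + 8621) + 172304)*(154829 - 54545) - H(-481, -259) = (((-4645 + (2 + (2*9)²)) + 8621) + 172304)*(154829 - 54545) - (-48)*(-481) = (((-4645 + (2 + 18²)) + 8621) + 172304)*100284 - 1*23088 = (((-4645 + (2 + 324)) + 8621) + 172304)*100284 - 23088 = (((-4645 + 326) + 8621) + 172304)*100284 - 23088 = ((-4319 + 8621) + 172304)*100284 - 23088 = (4302 + 172304)*100284 - 23088 = 176606*100284 - 23088 = 17710756104 - 23088 = 17710733016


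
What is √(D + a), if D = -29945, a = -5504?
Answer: I*√35449 ≈ 188.28*I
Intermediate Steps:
√(D + a) = √(-29945 - 5504) = √(-35449) = I*√35449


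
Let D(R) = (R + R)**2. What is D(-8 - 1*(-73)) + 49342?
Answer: 66242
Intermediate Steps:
D(R) = 4*R**2 (D(R) = (2*R)**2 = 4*R**2)
D(-8 - 1*(-73)) + 49342 = 4*(-8 - 1*(-73))**2 + 49342 = 4*(-8 + 73)**2 + 49342 = 4*65**2 + 49342 = 4*4225 + 49342 = 16900 + 49342 = 66242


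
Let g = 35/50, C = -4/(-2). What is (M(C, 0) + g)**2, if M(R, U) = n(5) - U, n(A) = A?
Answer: 3249/100 ≈ 32.490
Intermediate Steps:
C = 2 (C = -4*(-1/2) = 2)
M(R, U) = 5 - U
g = 7/10 (g = 35*(1/50) = 7/10 ≈ 0.70000)
(M(C, 0) + g)**2 = ((5 - 1*0) + 7/10)**2 = ((5 + 0) + 7/10)**2 = (5 + 7/10)**2 = (57/10)**2 = 3249/100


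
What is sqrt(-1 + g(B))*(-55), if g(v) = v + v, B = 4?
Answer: -55*sqrt(7) ≈ -145.52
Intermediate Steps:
g(v) = 2*v
sqrt(-1 + g(B))*(-55) = sqrt(-1 + 2*4)*(-55) = sqrt(-1 + 8)*(-55) = sqrt(7)*(-55) = -55*sqrt(7)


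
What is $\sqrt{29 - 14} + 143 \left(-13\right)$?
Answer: $-1859 + \sqrt{15} \approx -1855.1$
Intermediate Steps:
$\sqrt{29 - 14} + 143 \left(-13\right) = \sqrt{15} - 1859 = -1859 + \sqrt{15}$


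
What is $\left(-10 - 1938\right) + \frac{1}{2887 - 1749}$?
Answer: $- \frac{2216823}{1138} \approx -1948.0$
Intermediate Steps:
$\left(-10 - 1938\right) + \frac{1}{2887 - 1749} = -1948 + \frac{1}{1138} = - \frac{2216823}{1138}$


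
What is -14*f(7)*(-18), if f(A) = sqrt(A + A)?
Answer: 252*sqrt(14) ≈ 942.90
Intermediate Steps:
f(A) = sqrt(2)*sqrt(A) (f(A) = sqrt(2*A) = sqrt(2)*sqrt(A))
-14*f(7)*(-18) = -14*sqrt(2)*sqrt(7)*(-18) = -14*sqrt(14)*(-18) = 252*sqrt(14)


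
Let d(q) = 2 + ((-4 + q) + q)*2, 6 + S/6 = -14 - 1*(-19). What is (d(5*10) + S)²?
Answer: 35344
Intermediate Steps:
S = -6 (S = -36 + 6*(-14 - 1*(-19)) = -36 + 6*(-14 + 19) = -36 + 6*5 = -36 + 30 = -6)
d(q) = -6 + 4*q (d(q) = 2 + (-4 + 2*q)*2 = 2 + (-8 + 4*q) = -6 + 4*q)
(d(5*10) + S)² = ((-6 + 4*(5*10)) - 6)² = ((-6 + 4*50) - 6)² = ((-6 + 200) - 6)² = (194 - 6)² = 188² = 35344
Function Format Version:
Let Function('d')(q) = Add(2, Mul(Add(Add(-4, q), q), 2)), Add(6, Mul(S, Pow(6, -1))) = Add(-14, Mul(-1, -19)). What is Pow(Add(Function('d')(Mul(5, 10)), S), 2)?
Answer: 35344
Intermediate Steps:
S = -6 (S = Add(-36, Mul(6, Add(-14, Mul(-1, -19)))) = Add(-36, Mul(6, Add(-14, 19))) = Add(-36, Mul(6, 5)) = Add(-36, 30) = -6)
Function('d')(q) = Add(-6, Mul(4, q)) (Function('d')(q) = Add(2, Mul(Add(-4, Mul(2, q)), 2)) = Add(2, Add(-8, Mul(4, q))) = Add(-6, Mul(4, q)))
Pow(Add(Function('d')(Mul(5, 10)), S), 2) = Pow(Add(Add(-6, Mul(4, Mul(5, 10))), -6), 2) = Pow(Add(Add(-6, Mul(4, 50)), -6), 2) = Pow(Add(Add(-6, 200), -6), 2) = Pow(Add(194, -6), 2) = Pow(188, 2) = 35344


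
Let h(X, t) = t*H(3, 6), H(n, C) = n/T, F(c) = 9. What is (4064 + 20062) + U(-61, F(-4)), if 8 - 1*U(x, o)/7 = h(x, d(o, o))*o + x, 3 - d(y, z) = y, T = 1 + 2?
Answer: 24987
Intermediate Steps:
T = 3
d(y, z) = 3 - y
H(n, C) = n/3
h(X, t) = t (h(X, t) = t*((1/3)*3) = t*1 = t)
U(x, o) = 56 - 7*x - 7*o*(3 - o) (U(x, o) = 56 - 7*((3 - o)*o + x) = 56 - 7*(o*(3 - o) + x) = 56 - 7*(x + o*(3 - o)) = 56 + (-7*x - 7*o*(3 - o)) = 56 - 7*x - 7*o*(3 - o))
(4064 + 20062) + U(-61, F(-4)) = (4064 + 20062) + (56 - 7*(-61) + 7*9*(-3 + 9)) = 24126 + (56 + 427 + 7*9*6) = 24126 + (56 + 427 + 378) = 24126 + 861 = 24987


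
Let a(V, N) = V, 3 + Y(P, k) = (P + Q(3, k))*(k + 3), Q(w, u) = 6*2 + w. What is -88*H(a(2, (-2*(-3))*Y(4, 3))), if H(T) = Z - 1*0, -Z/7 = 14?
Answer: 8624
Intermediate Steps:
Z = -98 (Z = -7*14 = -98)
Q(w, u) = 12 + w
Y(P, k) = -3 + (3 + k)*(15 + P) (Y(P, k) = -3 + (P + (12 + 3))*(k + 3) = -3 + (P + 15)*(3 + k) = -3 + (15 + P)*(3 + k) = -3 + (3 + k)*(15 + P))
H(T) = -98 (H(T) = -98 - 1*0 = -98 + 0 = -98)
-88*H(a(2, (-2*(-3))*Y(4, 3))) = -88*(-98) = 8624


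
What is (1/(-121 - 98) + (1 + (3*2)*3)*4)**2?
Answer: 276989449/47961 ≈ 5775.3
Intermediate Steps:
(1/(-121 - 98) + (1 + (3*2)*3)*4)**2 = (1/(-219) + (1 + 6*3)*4)**2 = (-1/219 + (1 + 18)*4)**2 = (-1/219 + 19*4)**2 = (-1/219 + 76)**2 = (16643/219)**2 = 276989449/47961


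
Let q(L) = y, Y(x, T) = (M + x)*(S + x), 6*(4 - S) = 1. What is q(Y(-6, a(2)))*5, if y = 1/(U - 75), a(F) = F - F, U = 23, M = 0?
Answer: -5/52 ≈ -0.096154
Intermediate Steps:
S = 23/6 (S = 4 - 1/6*1 = 4 - 1/6 = 23/6 ≈ 3.8333)
a(F) = 0
y = -1/52 (y = 1/(23 - 75) = 1/(-52) = -1/52 ≈ -0.019231)
Y(x, T) = x*(23/6 + x) (Y(x, T) = (0 + x)*(23/6 + x) = x*(23/6 + x))
q(L) = -1/52
q(Y(-6, a(2)))*5 = -1/52*5 = -5/52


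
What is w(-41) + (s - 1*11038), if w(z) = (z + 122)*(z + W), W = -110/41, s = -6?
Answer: -597875/41 ≈ -14582.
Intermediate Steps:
W = -110/41 (W = -110*1/41 = -110/41 ≈ -2.6829)
w(z) = (122 + z)*(-110/41 + z) (w(z) = (z + 122)*(z - 110/41) = (122 + z)*(-110/41 + z))
w(-41) + (s - 1*11038) = (-13420/41 + (-41)**2 + (4892/41)*(-41)) + (-6 - 1*11038) = (-13420/41 + 1681 - 4892) + (-6 - 11038) = -145071/41 - 11044 = -597875/41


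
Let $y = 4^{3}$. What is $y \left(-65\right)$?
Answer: $-4160$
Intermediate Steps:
$y = 64$
$y \left(-65\right) = 64 \left(-65\right) = -4160$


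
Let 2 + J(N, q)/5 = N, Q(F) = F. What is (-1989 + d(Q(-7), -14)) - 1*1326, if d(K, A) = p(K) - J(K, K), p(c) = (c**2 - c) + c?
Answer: -3221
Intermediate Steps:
p(c) = c**2
J(N, q) = -10 + 5*N
d(K, A) = 10 + K**2 - 5*K (d(K, A) = K**2 - (-10 + 5*K) = K**2 + (10 - 5*K) = 10 + K**2 - 5*K)
(-1989 + d(Q(-7), -14)) - 1*1326 = (-1989 + (10 + (-7)**2 - 5*(-7))) - 1*1326 = (-1989 + (10 + 49 + 35)) - 1326 = (-1989 + 94) - 1326 = -1895 - 1326 = -3221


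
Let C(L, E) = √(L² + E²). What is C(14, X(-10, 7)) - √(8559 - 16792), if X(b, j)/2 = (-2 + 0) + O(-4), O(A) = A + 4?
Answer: 2*√53 - I*√8233 ≈ 14.56 - 90.736*I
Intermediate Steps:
O(A) = 4 + A
X(b, j) = -4 (X(b, j) = 2*((-2 + 0) + (4 - 4)) = 2*(-2 + 0) = 2*(-2) = -4)
C(L, E) = √(E² + L²)
C(14, X(-10, 7)) - √(8559 - 16792) = √((-4)² + 14²) - √(8559 - 16792) = √(16 + 196) - √(-8233) = √212 - I*√8233 = 2*√53 - I*√8233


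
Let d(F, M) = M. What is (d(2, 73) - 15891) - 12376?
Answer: -28194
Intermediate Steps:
(d(2, 73) - 15891) - 12376 = (73 - 15891) - 12376 = -15818 - 12376 = -28194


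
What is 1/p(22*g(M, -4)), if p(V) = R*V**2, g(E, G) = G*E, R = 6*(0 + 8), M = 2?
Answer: 1/1486848 ≈ 6.7256e-7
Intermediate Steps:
R = 48 (R = 6*8 = 48)
g(E, G) = E*G
p(V) = 48*V**2
1/p(22*g(M, -4)) = 1/(48*(22*(2*(-4)))**2) = 1/(48*(22*(-8))**2) = 1/(48*(-176)**2) = 1/(48*30976) = 1/1486848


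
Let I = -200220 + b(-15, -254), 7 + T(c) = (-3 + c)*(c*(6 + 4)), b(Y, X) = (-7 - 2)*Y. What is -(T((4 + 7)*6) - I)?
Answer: -241658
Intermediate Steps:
b(Y, X) = -9*Y
T(c) = -7 + 10*c*(-3 + c) (T(c) = -7 + (-3 + c)*(c*(6 + 4)) = -7 + (-3 + c)*(c*10) = -7 + (-3 + c)*(10*c) = -7 + 10*c*(-3 + c))
I = -200085 (I = -200220 - 9*(-15) = -200220 + 135 = -200085)
-(T((4 + 7)*6) - I) = -((-7 - 30*(4 + 7)*6 + 10*((4 + 7)*6)²) - 1*(-200085)) = -((-7 - 330*6 + 10*(11*6)²) + 200085) = -((-7 - 30*66 + 10*66²) + 200085) = -((-7 - 1980 + 10*4356) + 200085) = -((-7 - 1980 + 43560) + 200085) = -(41573 + 200085) = -1*241658 = -241658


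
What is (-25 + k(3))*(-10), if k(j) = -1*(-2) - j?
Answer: 260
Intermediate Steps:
k(j) = 2 - j
(-25 + k(3))*(-10) = (-25 + (2 - 1*3))*(-10) = (-25 + (2 - 3))*(-10) = (-25 - 1)*(-10) = -26*(-10) = 260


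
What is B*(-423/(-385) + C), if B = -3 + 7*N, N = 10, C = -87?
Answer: -2215824/385 ≈ -5755.4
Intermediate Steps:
B = 67 (B = -3 + 7*10 = -3 + 70 = 67)
B*(-423/(-385) + C) = 67*(-423/(-385) - 87) = 67*(-423*(-1/385) - 87) = 67*(423/385 - 87) = 67*(-33072/385) = -2215824/385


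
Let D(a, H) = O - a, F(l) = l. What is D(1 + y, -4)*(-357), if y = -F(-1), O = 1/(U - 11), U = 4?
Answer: 765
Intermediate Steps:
O = -⅐ (O = 1/(4 - 11) = 1/(-7) = -⅐ ≈ -0.14286)
y = 1 (y = -1*(-1) = 1)
D(a, H) = -⅐ - a
D(1 + y, -4)*(-357) = (-⅐ - (1 + 1))*(-357) = (-⅐ - 1*2)*(-357) = (-⅐ - 2)*(-357) = -15/7*(-357) = 765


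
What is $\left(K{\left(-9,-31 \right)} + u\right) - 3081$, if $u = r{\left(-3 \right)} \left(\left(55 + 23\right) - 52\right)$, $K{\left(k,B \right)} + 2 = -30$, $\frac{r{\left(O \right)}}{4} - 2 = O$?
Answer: $-3217$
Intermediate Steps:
$r{\left(O \right)} = 8 + 4 O$
$K{\left(k,B \right)} = -32$ ($K{\left(k,B \right)} = -2 - 30 = -32$)
$u = -104$ ($u = \left(8 + 4 \left(-3\right)\right) \left(\left(55 + 23\right) - 52\right) = \left(8 - 12\right) \left(78 - 52\right) = \left(-4\right) 26 = -104$)
$\left(K{\left(-9,-31 \right)} + u\right) - 3081 = \left(-32 - 104\right) - 3081 = -136 - 3081 = -3217$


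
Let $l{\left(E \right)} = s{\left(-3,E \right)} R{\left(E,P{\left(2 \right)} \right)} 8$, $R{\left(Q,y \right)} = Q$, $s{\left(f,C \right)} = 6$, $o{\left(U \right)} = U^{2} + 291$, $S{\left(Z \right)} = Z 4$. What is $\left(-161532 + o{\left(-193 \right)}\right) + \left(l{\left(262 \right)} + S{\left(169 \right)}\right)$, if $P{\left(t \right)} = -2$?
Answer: $-110740$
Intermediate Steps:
$S{\left(Z \right)} = 4 Z$
$o{\left(U \right)} = 291 + U^{2}$
$l{\left(E \right)} = 48 E$ ($l{\left(E \right)} = 6 E 8 = 48 E$)
$\left(-161532 + o{\left(-193 \right)}\right) + \left(l{\left(262 \right)} + S{\left(169 \right)}\right) = \left(-161532 + \left(291 + \left(-193\right)^{2}\right)\right) + \left(48 \cdot 262 + 4 \cdot 169\right) = \left(-161532 + \left(291 + 37249\right)\right) + \left(12576 + 676\right) = \left(-161532 + 37540\right) + 13252 = -123992 + 13252 = -110740$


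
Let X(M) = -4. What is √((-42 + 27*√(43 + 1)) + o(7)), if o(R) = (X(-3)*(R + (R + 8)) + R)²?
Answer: √(6519 + 54*√11) ≈ 81.842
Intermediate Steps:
o(R) = (-32 - 7*R)² (o(R) = (-4*(R + (R + 8)) + R)² = (-4*(R + (8 + R)) + R)² = (-4*(8 + 2*R) + R)² = ((-32 - 8*R) + R)² = (-32 - 7*R)²)
√((-42 + 27*√(43 + 1)) + o(7)) = √((-42 + 27*√(43 + 1)) + (32 + 7*7)²) = √((-42 + 27*√44) + (32 + 49)²) = √((-42 + 27*(2*√11)) + 81²) = √((-42 + 54*√11) + 6561) = √(6519 + 54*√11)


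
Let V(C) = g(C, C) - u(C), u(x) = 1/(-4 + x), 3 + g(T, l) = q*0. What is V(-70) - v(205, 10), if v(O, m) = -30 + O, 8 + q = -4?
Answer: -13171/74 ≈ -177.99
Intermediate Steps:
q = -12 (q = -8 - 4 = -12)
g(T, l) = -3 (g(T, l) = -3 - 12*0 = -3 + 0 = -3)
V(C) = -3 - 1/(-4 + C)
V(-70) - v(205, 10) = (11 - 3*(-70))/(-4 - 70) - (-30 + 205) = (11 + 210)/(-74) - 1*175 = -1/74*221 - 175 = -221/74 - 175 = -13171/74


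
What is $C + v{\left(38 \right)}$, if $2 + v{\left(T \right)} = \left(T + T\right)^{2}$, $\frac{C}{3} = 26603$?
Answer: $85583$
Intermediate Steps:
$C = 79809$ ($C = 3 \cdot 26603 = 79809$)
$v{\left(T \right)} = -2 + 4 T^{2}$ ($v{\left(T \right)} = -2 + \left(T + T\right)^{2} = -2 + \left(2 T\right)^{2} = -2 + 4 T^{2}$)
$C + v{\left(38 \right)} = 79809 - \left(2 - 4 \cdot 38^{2}\right) = 79809 + \left(-2 + 4 \cdot 1444\right) = 79809 + \left(-2 + 5776\right) = 79809 + 5774 = 85583$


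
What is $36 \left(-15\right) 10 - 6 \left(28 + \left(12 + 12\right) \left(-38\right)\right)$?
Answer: $-96$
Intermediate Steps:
$36 \left(-15\right) 10 - 6 \left(28 + \left(12 + 12\right) \left(-38\right)\right) = \left(-540\right) 10 - 6 \left(28 + 24 \left(-38\right)\right) = -5400 - 6 \left(28 - 912\right) = -5400 - 6 \left(-884\right) = -5400 - -5304 = -5400 + 5304 = -96$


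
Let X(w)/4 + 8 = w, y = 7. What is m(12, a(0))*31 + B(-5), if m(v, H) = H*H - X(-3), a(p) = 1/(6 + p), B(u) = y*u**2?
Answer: 55435/36 ≈ 1539.9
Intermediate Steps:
B(u) = 7*u**2
X(w) = -32 + 4*w
m(v, H) = 44 + H**2 (m(v, H) = H*H - (-32 + 4*(-3)) = H**2 - (-32 - 12) = H**2 - 1*(-44) = H**2 + 44 = 44 + H**2)
m(12, a(0))*31 + B(-5) = (44 + (1/(6 + 0))**2)*31 + 7*(-5)**2 = (44 + (1/6)**2)*31 + 7*25 = (44 + (1/6)**2)*31 + 175 = (44 + 1/36)*31 + 175 = (1585/36)*31 + 175 = 49135/36 + 175 = 55435/36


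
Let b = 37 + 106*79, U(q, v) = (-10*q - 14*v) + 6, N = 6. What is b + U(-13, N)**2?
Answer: 11115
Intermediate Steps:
U(q, v) = 6 - 14*v - 10*q (U(q, v) = (-14*v - 10*q) + 6 = 6 - 14*v - 10*q)
b = 8411 (b = 37 + 8374 = 8411)
b + U(-13, N)**2 = 8411 + (6 - 14*6 - 10*(-13))**2 = 8411 + (6 - 84 + 130)**2 = 8411 + 52**2 = 8411 + 2704 = 11115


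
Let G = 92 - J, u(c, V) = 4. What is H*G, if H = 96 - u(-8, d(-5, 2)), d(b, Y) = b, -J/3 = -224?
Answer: -53360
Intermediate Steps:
J = 672 (J = -3*(-224) = 672)
G = -580 (G = 92 - 1*672 = 92 - 672 = -580)
H = 92 (H = 96 - 1*4 = 96 - 4 = 92)
H*G = 92*(-580) = -53360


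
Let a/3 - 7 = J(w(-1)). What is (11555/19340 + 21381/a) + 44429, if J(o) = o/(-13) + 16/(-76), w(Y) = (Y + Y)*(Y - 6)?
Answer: 249294654005/5457748 ≈ 45677.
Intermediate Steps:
w(Y) = 2*Y*(-6 + Y) (w(Y) = (2*Y)*(-6 + Y) = 2*Y*(-6 + Y))
J(o) = -4/19 - o/13 (J(o) = o*(-1/13) + 16*(-1/76) = -o/13 - 4/19 = -4/19 - o/13)
a = 4233/247 (a = 21 + 3*(-4/19 - 2*(-1)*(-6 - 1)/13) = 21 + 3*(-4/19 - 2*(-1)*(-7)/13) = 21 + 3*(-4/19 - 1/13*14) = 21 + 3*(-4/19 - 14/13) = 21 + 3*(-318/247) = 21 - 954/247 = 4233/247 ≈ 17.138)
(11555/19340 + 21381/a) + 44429 = (11555/19340 + 21381/(4233/247)) + 44429 = (11555*(1/19340) + 21381*(247/4233)) + 44429 = (2311/3868 + 1760369/1411) + 44429 = 6812368113/5457748 + 44429 = 249294654005/5457748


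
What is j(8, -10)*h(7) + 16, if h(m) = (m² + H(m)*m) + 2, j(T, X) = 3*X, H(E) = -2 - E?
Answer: 376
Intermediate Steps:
h(m) = 2 + m² + m*(-2 - m) (h(m) = (m² + (-2 - m)*m) + 2 = (m² + m*(-2 - m)) + 2 = 2 + m² + m*(-2 - m))
j(8, -10)*h(7) + 16 = (3*(-10))*(2 - 2*7) + 16 = -30*(2 - 14) + 16 = -30*(-12) + 16 = 360 + 16 = 376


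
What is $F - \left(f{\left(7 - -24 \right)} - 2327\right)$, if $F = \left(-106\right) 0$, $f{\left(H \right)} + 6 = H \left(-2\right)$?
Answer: $2395$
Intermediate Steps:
$f{\left(H \right)} = -6 - 2 H$ ($f{\left(H \right)} = -6 + H \left(-2\right) = -6 - 2 H$)
$F = 0$
$F - \left(f{\left(7 - -24 \right)} - 2327\right) = 0 - \left(\left(-6 - 2 \left(7 - -24\right)\right) - 2327\right) = 0 - \left(\left(-6 - 2 \left(7 + 24\right)\right) - 2327\right) = 0 - \left(\left(-6 - 62\right) - 2327\right) = 0 - \left(-68 - 2327\right) = 0 - -2395 = 0 + 2395 = 2395$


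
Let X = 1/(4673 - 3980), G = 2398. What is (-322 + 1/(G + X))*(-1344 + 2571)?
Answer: -656572285299/1661815 ≈ -3.9509e+5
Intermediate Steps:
X = 1/693 ≈ 0.0014430
(-322 + 1/(G + X))*(-1344 + 2571) = (-322 + 1/(2398 + 1/693))*(-1344 + 2571) = (-322 + 1/(1661815/693))*1227 = (-322 + 693/1661815)*1227 = -535103737/1661815*1227 = -656572285299/1661815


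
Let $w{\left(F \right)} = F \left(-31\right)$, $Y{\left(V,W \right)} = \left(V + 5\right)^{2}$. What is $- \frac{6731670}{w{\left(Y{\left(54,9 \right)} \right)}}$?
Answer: $\frac{6731670}{107911} \approx 62.382$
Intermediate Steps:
$Y{\left(V,W \right)} = \left(5 + V\right)^{2}$
$w{\left(F \right)} = - 31 F$
$- \frac{6731670}{w{\left(Y{\left(54,9 \right)} \right)}} = - \frac{6731670}{\left(-31\right) \left(5 + 54\right)^{2}} = - \frac{6731670}{\left(-31\right) 59^{2}} = - \frac{6731670}{\left(-31\right) 3481} = - \frac{6731670}{-107911} = \left(-6731670\right) \left(- \frac{1}{107911}\right) = \frac{6731670}{107911}$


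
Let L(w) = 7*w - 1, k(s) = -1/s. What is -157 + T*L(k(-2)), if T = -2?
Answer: -162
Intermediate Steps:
L(w) = -1 + 7*w
-157 + T*L(k(-2)) = -157 - 2*(-1 + 7*(-1/(-2))) = -157 - 2*(-1 + 7*(-1*(-1/2))) = -157 - 2*(-1 + 7*(1/2)) = -157 - 2*(-1 + 7/2) = -157 - 2*5/2 = -157 - 5 = -162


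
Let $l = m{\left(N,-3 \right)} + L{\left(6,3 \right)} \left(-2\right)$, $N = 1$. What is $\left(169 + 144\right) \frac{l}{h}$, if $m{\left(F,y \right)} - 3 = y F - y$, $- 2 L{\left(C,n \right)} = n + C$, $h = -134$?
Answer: $- \frac{1878}{67} \approx -28.03$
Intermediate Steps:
$L{\left(C,n \right)} = - \frac{C}{2} - \frac{n}{2}$ ($L{\left(C,n \right)} = - \frac{n + C}{2} = - \frac{C + n}{2} = - \frac{C}{2} - \frac{n}{2}$)
$m{\left(F,y \right)} = 3 - y + F y$ ($m{\left(F,y \right)} = 3 + \left(y F - y\right) = 3 + \left(F y - y\right) = 3 + \left(- y + F y\right) = 3 - y + F y$)
$l = 12$ ($l = \left(3 - -3 + 1 \left(-3\right)\right) + \left(\left(- \frac{1}{2}\right) 6 - \frac{3}{2}\right) \left(-2\right) = \left(3 + 3 - 3\right) + \left(-3 - \frac{3}{2}\right) \left(-2\right) = 3 - -9 = 3 + 9 = 12$)
$\left(169 + 144\right) \frac{l}{h} = \left(169 + 144\right) \frac{12}{-134} = 313 \cdot 12 \left(- \frac{1}{134}\right) = 313 \left(- \frac{6}{67}\right) = - \frac{1878}{67}$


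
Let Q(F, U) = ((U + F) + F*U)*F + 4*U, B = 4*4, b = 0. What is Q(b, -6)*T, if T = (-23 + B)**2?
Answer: -1176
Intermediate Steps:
B = 16
T = 49 (T = (-23 + 16)**2 = (-7)**2 = 49)
Q(F, U) = 4*U + F*(F + U + F*U) (Q(F, U) = ((F + U) + F*U)*F + 4*U = (F + U + F*U)*F + 4*U = F*(F + U + F*U) + 4*U = 4*U + F*(F + U + F*U))
Q(b, -6)*T = (0**2 + 4*(-6) + 0*(-6) - 6*0**2)*49 = (0 - 24 + 0 - 6*0)*49 = (0 - 24 + 0 + 0)*49 = -24*49 = -1176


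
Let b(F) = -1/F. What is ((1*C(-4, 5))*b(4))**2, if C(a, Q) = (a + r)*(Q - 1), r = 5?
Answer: 1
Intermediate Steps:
C(a, Q) = (-1 + Q)*(5 + a) (C(a, Q) = (a + 5)*(Q - 1) = (5 + a)*(-1 + Q) = (-1 + Q)*(5 + a))
((1*C(-4, 5))*b(4))**2 = ((1*(-5 - 1*(-4) + 5*5 + 5*(-4)))*(-1/4))**2 = ((1*(-5 + 4 + 25 - 20))*(-1*1/4))**2 = ((1*4)*(-1/4))**2 = (4*(-1/4))**2 = (-1)**2 = 1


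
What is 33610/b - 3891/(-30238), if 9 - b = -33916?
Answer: 229660271/205164830 ≈ 1.1194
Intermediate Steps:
b = 33925 (b = 9 - 1*(-33916) = 9 + 33916 = 33925)
33610/b - 3891/(-30238) = 33610/33925 - 3891/(-30238) = 33610*(1/33925) - 3891*(-1/30238) = 6722/6785 + 3891/30238 = 229660271/205164830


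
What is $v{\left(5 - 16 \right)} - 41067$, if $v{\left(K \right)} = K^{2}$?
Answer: $-40946$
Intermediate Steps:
$v{\left(5 - 16 \right)} - 41067 = \left(5 - 16\right)^{2} - 41067 = \left(-11\right)^{2} - 41067 = 121 - 41067 = -40946$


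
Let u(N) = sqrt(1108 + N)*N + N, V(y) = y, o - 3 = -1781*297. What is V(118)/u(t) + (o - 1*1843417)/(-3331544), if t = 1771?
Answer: 6045717388903/8490336606136 + 59*sqrt(2879)/2548469 ≈ 0.71331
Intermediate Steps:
o = -528954 (o = 3 - 1781*297 = 3 - 528957 = -528954)
u(N) = N + N*sqrt(1108 + N) (u(N) = N*sqrt(1108 + N) + N = N + N*sqrt(1108 + N))
V(118)/u(t) + (o - 1*1843417)/(-3331544) = 118/((1771*(1 + sqrt(1108 + 1771)))) + (-528954 - 1*1843417)/(-3331544) = 118/((1771*(1 + sqrt(2879)))) + (-528954 - 1843417)*(-1/3331544) = 118/(1771 + 1771*sqrt(2879)) - 2372371*(-1/3331544) = 118/(1771 + 1771*sqrt(2879)) + 2372371/3331544 = 2372371/3331544 + 118/(1771 + 1771*sqrt(2879))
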